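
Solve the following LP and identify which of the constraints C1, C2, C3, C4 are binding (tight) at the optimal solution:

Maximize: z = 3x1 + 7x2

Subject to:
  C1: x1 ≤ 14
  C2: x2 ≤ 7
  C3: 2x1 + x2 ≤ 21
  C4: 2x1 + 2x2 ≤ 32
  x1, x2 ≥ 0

At x1 = 7, x2 = 7, compute slack b - a·x for each constraint:
  C1: 14 − 7 = 7  (slack)
  C2: 7 − 7 = 0  (binding)
  C3: 21 − 21 = 0  (binding)
  C4: 32 − 28 = 4  (slack)

Optimal: x1 = 7, x2 = 7
Binding: C2, C3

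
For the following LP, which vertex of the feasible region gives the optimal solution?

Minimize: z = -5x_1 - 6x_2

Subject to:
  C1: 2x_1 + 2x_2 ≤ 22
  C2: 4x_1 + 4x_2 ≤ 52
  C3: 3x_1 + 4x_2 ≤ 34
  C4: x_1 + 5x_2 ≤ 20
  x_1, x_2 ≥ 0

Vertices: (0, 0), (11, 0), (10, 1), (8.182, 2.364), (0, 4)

Evaluate the objective at each vertex of the feasible region:
  z(0, 0) = 0
  z(11, 0) = -55
  z(10, 1) = -56  ←
  z(8.182, 2.364) = -55.09
  z(0, 4) = -24
The minimum is at x_1 = 10, x_2 = 1.

(10, 1)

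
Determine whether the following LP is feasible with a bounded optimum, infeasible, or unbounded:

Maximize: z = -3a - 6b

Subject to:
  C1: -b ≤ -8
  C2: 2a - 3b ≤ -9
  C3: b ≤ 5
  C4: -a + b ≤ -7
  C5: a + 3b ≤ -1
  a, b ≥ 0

Infeasible (no feasible solution exists)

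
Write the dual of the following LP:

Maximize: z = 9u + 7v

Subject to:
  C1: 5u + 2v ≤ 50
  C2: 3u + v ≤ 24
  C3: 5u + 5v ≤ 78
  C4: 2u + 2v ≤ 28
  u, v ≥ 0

Primal max cᵀx s.t. Ax ≤ b, x ≥ 0  →  Dual min bᵀy s.t. Aᵀy ≥ c, y ≥ 0.

Minimize: z = 50y1 + 24y2 + 78y3 + 28y4

Subject to:
  5y1 + 3y2 + 5y3 + 2y4 ≥ 9
  2y1 + y2 + 5y3 + 2y4 ≥ 7
  y1, y2, y3, y4 ≥ 0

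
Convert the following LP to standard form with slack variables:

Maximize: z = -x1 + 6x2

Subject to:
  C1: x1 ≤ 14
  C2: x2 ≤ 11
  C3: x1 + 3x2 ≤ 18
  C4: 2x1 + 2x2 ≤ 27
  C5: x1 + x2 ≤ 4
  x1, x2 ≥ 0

max z = -x1 + 6x2

s.t.
  x1 + s1 = 14
  x2 + s2 = 11
  x1 + 3x2 + s3 = 18
  2x1 + 2x2 + s4 = 27
  x1 + x2 + s5 = 4
  x1, x2, s1, s2, s3, s4, s5 ≥ 0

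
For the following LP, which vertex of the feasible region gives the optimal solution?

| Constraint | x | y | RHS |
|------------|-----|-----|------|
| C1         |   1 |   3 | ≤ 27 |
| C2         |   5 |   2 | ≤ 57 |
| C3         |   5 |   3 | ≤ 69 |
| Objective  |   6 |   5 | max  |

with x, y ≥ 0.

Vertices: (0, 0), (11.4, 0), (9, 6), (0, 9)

Evaluate the objective at each vertex of the feasible region:
  z(0, 0) = 0
  z(11.4, 0) = 68.4
  z(9, 6) = 84  ←
  z(0, 9) = 45
The maximum is at x = 9, y = 6.

(9, 6)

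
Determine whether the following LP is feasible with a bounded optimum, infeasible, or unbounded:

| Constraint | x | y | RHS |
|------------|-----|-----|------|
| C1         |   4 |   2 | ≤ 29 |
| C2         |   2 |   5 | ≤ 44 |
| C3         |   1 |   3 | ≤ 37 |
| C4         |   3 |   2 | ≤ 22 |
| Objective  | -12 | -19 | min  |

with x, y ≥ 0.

Feasible with a bounded optimal solution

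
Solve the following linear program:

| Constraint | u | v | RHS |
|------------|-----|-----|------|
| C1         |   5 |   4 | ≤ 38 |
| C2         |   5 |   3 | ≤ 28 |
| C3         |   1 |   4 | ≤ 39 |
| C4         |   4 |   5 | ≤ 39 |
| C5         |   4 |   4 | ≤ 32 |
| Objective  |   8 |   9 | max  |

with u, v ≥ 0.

Evaluate the objective at each vertex of the feasible region:
  z(0, 0) = 0
  z(5.6, 0) = 44.8
  z(2, 6) = 70
  z(1, 7) = 71  ←
  z(0, 7.8) = 70.2
The maximum is at u = 1, v = 7.

u = 1, v = 7, z = 71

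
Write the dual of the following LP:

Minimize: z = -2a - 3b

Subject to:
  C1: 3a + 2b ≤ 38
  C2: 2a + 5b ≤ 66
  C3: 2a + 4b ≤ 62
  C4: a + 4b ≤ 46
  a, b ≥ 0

Primal min cᵀx s.t. Ax ≤ b, x ≥ 0  →  Dual max −bᵀy s.t. Aᵀy ≥ −c, y ≥ 0.

Maximize: z = -38y1 - 66y2 - 62y3 - 46y4

Subject to:
  3y1 + 2y2 + 2y3 + y4 ≥ 2
  2y1 + 5y2 + 4y3 + 4y4 ≥ 3
  y1, y2, y3, y4 ≥ 0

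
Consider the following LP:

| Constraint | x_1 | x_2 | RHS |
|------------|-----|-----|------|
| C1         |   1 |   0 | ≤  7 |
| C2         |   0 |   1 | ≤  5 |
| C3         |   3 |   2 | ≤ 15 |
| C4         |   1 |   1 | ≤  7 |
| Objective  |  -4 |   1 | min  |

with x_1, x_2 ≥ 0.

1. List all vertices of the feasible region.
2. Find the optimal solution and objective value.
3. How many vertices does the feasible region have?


1. (0, 0), (5, 0), (1.667, 5), (0, 5)
2. x_1 = 5, x_2 = 0, z = -20
3. 4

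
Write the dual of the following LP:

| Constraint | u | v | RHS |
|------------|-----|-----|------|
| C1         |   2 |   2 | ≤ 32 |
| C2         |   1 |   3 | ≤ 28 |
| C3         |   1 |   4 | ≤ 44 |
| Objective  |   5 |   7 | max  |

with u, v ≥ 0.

Primal max cᵀx s.t. Ax ≤ b, x ≥ 0  →  Dual min bᵀy s.t. Aᵀy ≥ c, y ≥ 0.

Minimize: z = 32y1 + 28y2 + 44y3

Subject to:
  2y1 + y2 + y3 ≥ 5
  2y1 + 3y2 + 4y3 ≥ 7
  y1, y2, y3 ≥ 0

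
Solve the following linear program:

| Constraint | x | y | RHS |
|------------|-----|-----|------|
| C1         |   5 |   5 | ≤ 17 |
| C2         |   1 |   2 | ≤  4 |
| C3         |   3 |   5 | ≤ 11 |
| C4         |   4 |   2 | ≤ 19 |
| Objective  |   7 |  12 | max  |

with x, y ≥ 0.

Evaluate the objective at each vertex of the feasible region:
  z(0, 0) = 0
  z(3.4, 0) = 23.8
  z(3, 0.4) = 25.8
  z(2, 1) = 26  ←
  z(0, 2) = 24
The maximum is at x = 2, y = 1.

x = 2, y = 1, z = 26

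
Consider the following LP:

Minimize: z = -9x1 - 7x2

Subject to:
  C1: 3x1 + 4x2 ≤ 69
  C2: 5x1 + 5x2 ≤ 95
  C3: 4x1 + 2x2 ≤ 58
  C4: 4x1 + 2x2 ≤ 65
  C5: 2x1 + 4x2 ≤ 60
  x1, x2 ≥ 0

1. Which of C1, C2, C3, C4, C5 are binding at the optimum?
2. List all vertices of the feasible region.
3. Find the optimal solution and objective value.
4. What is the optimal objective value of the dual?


1. C2, C3
2. (0, 0), (14.5, 0), (10, 9), (8, 11), (0, 15)
3. x1 = 10, x2 = 9, z = -153
4. -153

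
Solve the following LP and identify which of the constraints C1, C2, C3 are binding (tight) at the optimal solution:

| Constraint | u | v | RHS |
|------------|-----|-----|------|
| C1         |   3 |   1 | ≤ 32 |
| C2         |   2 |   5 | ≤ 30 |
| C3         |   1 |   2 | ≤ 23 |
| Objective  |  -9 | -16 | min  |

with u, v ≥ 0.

At u = 10, v = 2, compute slack b - a·x for each constraint:
  C1: 32 − 32 = 0  (binding)
  C2: 30 − 30 = 0  (binding)
  C3: 23 − 14 = 9  (slack)

Optimal: u = 10, v = 2
Binding: C1, C2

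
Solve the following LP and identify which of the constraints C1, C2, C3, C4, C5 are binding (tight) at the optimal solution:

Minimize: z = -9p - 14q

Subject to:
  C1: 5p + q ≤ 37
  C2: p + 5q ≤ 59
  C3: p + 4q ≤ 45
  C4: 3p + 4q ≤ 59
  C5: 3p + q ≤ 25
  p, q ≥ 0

At p = 5, q = 10, compute slack b - a·x for each constraint:
  C1: 37 − 35 = 2  (slack)
  C2: 59 − 55 = 4  (slack)
  C3: 45 − 45 = 0  (binding)
  C4: 59 − 55 = 4  (slack)
  C5: 25 − 25 = 0  (binding)

Optimal: p = 5, q = 10
Binding: C3, C5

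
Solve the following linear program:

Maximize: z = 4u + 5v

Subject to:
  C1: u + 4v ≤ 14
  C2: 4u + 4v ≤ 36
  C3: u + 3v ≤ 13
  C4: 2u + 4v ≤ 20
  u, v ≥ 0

Evaluate the objective at each vertex of the feasible region:
  z(0, 0) = 0
  z(9, 0) = 36
  z(8, 1) = 37  ←
  z(6, 2) = 34
  z(0, 3.5) = 17.5
The maximum is at u = 8, v = 1.

u = 8, v = 1, z = 37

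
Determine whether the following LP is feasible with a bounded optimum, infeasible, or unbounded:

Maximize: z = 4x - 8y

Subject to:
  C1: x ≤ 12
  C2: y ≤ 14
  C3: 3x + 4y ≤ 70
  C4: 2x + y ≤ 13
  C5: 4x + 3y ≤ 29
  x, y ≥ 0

Feasible with a bounded optimal solution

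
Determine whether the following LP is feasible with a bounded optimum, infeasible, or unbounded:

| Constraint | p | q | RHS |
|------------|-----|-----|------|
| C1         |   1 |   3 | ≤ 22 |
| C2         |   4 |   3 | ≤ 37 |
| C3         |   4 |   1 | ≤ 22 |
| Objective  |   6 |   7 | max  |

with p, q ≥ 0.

Feasible with a bounded optimal solution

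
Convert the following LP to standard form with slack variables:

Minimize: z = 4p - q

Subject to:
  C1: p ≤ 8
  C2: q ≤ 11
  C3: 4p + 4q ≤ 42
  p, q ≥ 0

min z = 4p - q

s.t.
  p + s1 = 8
  q + s2 = 11
  4p + 4q + s3 = 42
  p, q, s1, s2, s3 ≥ 0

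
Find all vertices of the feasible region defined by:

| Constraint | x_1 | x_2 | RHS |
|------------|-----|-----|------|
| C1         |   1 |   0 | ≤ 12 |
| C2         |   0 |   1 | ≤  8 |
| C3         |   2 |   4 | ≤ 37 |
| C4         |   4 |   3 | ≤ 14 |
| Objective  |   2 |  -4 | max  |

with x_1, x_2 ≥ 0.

(0, 0), (3.5, 0), (0, 4.667)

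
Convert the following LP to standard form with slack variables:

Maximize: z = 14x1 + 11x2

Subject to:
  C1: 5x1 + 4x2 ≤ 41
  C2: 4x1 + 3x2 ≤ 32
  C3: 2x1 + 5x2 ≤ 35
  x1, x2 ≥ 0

max z = 14x1 + 11x2

s.t.
  5x1 + 4x2 + s1 = 41
  4x1 + 3x2 + s2 = 32
  2x1 + 5x2 + s3 = 35
  x1, x2, s1, s2, s3 ≥ 0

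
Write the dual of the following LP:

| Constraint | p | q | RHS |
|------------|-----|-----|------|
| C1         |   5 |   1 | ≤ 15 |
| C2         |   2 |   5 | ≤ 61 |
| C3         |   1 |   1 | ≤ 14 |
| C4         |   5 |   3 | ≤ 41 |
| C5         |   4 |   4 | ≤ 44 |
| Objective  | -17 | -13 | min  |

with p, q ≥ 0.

Primal min cᵀx s.t. Ax ≤ b, x ≥ 0  →  Dual max −bᵀy s.t. Aᵀy ≥ −c, y ≥ 0.

Maximize: z = -15y1 - 61y2 - 14y3 - 41y4 - 44y5

Subject to:
  5y1 + 2y2 + y3 + 5y4 + 4y5 ≥ 17
  y1 + 5y2 + y3 + 3y4 + 4y5 ≥ 13
  y1, y2, y3, y4, y5 ≥ 0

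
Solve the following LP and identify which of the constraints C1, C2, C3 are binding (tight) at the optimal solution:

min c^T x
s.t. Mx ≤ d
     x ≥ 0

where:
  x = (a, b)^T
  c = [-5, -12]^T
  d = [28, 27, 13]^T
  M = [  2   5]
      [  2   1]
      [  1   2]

At a = 9, b = 2, compute slack b - a·x for each constraint:
  C1: 28 − 28 = 0  (binding)
  C2: 27 − 20 = 7  (slack)
  C3: 13 − 13 = 0  (binding)

Optimal: a = 9, b = 2
Binding: C1, C3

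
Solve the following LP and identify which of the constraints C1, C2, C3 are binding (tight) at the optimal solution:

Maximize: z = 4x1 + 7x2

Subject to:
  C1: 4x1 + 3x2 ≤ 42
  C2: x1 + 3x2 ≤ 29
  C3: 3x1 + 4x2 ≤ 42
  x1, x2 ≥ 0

At x1 = 2, x2 = 9, compute slack b - a·x for each constraint:
  C1: 42 − 35 = 7  (slack)
  C2: 29 − 29 = 0  (binding)
  C3: 42 − 42 = 0  (binding)

Optimal: x1 = 2, x2 = 9
Binding: C2, C3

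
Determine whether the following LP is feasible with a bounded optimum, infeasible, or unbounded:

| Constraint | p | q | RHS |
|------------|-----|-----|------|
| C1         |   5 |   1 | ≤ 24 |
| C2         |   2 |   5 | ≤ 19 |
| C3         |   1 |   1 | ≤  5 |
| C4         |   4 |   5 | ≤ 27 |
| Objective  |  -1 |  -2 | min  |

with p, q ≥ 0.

Feasible with a bounded optimal solution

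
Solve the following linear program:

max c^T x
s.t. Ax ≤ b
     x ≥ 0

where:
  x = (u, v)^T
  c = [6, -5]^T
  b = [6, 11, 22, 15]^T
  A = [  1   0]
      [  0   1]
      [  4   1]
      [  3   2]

Evaluate the objective at each vertex of the feasible region:
  z(0, 0) = 0
  z(5, 0) = 30  ←
  z(0, 7.5) = -37.5
The maximum is at u = 5, v = 0.

u = 5, v = 0, z = 30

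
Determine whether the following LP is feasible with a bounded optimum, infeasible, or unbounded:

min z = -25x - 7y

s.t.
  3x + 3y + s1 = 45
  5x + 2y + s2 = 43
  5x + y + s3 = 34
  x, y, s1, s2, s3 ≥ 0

Feasible with a bounded optimal solution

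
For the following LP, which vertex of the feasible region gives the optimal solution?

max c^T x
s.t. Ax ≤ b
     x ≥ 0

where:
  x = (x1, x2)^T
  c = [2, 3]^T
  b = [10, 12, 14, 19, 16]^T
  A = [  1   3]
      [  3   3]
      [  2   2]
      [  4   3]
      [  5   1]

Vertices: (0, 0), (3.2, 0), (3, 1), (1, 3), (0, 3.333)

Evaluate the objective at each vertex of the feasible region:
  z(0, 0) = 0
  z(3.2, 0) = 6.4
  z(3, 1) = 9
  z(1, 3) = 11  ←
  z(0, 3.333) = 10
The maximum is at x1 = 1, x2 = 3.

(1, 3)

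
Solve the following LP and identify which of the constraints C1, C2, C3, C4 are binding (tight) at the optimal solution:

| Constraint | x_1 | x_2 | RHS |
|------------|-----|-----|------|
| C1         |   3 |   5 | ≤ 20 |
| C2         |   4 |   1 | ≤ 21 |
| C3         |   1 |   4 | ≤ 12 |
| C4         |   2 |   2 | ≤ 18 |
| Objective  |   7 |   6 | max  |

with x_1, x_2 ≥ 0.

At x_1 = 5, x_2 = 1, compute slack b - a·x for each constraint:
  C1: 20 − 20 = 0  (binding)
  C2: 21 − 21 = 0  (binding)
  C3: 12 − 9 = 3  (slack)
  C4: 18 − 12 = 6  (slack)

Optimal: x_1 = 5, x_2 = 1
Binding: C1, C2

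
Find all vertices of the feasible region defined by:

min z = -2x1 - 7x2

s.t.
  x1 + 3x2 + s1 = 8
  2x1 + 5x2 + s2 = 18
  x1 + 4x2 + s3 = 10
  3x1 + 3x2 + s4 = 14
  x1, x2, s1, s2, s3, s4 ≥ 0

(0, 0), (4.667, 0), (3, 1.667), (2, 2), (0, 2.5)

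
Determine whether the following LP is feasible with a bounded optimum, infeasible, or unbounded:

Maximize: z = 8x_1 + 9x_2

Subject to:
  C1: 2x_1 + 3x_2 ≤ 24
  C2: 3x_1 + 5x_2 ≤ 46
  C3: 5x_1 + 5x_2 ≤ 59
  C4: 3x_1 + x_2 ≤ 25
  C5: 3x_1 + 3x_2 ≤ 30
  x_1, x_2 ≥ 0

Feasible with a bounded optimal solution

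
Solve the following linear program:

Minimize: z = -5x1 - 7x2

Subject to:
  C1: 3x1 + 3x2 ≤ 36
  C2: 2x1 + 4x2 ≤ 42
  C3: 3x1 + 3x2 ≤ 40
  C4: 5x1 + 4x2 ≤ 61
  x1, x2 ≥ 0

Evaluate the objective at each vertex of the feasible region:
  z(0, 0) = 0
  z(12, 0) = -60
  z(3, 9) = -78  ←
  z(0, 10.5) = -73.5
The minimum is at x1 = 3, x2 = 9.

x1 = 3, x2 = 9, z = -78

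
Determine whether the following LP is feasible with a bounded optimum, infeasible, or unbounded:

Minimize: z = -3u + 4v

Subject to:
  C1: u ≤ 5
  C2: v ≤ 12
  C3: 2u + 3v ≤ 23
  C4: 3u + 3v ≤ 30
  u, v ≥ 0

Feasible with a bounded optimal solution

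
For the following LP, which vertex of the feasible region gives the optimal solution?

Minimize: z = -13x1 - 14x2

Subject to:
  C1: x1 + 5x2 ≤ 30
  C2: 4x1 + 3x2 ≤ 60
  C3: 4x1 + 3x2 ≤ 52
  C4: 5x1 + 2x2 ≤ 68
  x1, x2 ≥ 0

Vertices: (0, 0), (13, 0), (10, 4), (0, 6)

Evaluate the objective at each vertex of the feasible region:
  z(0, 0) = 0
  z(13, 0) = -169
  z(10, 4) = -186  ←
  z(0, 6) = -84
The minimum is at x1 = 10, x2 = 4.

(10, 4)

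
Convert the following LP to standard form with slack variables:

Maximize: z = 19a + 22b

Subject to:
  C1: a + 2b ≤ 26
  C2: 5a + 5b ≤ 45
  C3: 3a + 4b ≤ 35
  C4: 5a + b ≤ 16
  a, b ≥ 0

max z = 19a + 22b

s.t.
  a + 2b + s1 = 26
  5a + 5b + s2 = 45
  3a + 4b + s3 = 35
  5a + b + s4 = 16
  a, b, s1, s2, s3, s4 ≥ 0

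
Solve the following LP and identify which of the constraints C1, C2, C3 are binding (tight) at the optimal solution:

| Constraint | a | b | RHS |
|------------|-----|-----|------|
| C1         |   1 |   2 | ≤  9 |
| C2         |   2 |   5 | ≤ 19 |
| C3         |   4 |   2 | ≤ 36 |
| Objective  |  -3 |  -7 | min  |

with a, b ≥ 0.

At a = 7, b = 1, compute slack b - a·x for each constraint:
  C1: 9 − 9 = 0  (binding)
  C2: 19 − 19 = 0  (binding)
  C3: 36 − 30 = 6  (slack)

Optimal: a = 7, b = 1
Binding: C1, C2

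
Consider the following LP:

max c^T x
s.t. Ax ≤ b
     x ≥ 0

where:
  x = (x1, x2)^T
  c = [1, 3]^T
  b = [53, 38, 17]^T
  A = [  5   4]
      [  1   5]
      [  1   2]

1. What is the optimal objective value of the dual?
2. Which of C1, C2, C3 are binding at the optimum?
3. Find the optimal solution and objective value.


1. 24
2. C2, C3
3. x1 = 3, x2 = 7, z = 24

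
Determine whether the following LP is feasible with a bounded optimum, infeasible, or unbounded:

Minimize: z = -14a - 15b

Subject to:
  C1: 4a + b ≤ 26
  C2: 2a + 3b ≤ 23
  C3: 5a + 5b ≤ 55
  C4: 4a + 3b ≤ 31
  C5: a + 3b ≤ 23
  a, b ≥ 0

Feasible with a bounded optimal solution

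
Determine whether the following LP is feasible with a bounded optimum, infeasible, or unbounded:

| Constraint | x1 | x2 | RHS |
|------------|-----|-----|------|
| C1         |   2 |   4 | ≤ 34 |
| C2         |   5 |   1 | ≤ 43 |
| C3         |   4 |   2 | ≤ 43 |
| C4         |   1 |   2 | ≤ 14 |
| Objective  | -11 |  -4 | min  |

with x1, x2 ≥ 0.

Feasible with a bounded optimal solution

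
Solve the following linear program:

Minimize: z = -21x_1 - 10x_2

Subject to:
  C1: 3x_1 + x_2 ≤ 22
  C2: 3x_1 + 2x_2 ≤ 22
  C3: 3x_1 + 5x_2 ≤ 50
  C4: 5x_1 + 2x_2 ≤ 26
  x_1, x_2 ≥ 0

Evaluate the objective at each vertex of the feasible region:
  z(0, 0) = 0
  z(5.2, 0) = -109.2
  z(2, 8) = -122  ←
  z(1.111, 9.333) = -116.7
  z(0, 10) = -100
The minimum is at x_1 = 2, x_2 = 8.

x_1 = 2, x_2 = 8, z = -122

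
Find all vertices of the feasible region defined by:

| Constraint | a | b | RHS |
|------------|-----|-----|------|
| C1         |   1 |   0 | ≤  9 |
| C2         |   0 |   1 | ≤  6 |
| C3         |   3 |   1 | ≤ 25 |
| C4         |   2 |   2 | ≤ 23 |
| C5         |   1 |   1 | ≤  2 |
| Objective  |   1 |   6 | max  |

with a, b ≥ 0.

(0, 0), (2, 0), (0, 2)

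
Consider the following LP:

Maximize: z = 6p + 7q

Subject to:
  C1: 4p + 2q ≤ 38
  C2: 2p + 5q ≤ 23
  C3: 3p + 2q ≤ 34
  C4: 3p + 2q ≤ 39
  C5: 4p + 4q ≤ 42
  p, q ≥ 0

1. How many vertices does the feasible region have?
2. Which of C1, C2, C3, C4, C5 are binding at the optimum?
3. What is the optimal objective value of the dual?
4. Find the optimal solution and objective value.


1. 4
2. C1, C2
3. 61
4. p = 9, q = 1, z = 61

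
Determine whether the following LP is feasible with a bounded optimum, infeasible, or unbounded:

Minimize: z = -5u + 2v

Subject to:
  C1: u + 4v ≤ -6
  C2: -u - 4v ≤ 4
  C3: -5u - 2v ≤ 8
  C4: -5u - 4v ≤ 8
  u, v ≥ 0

Infeasible (no feasible solution exists)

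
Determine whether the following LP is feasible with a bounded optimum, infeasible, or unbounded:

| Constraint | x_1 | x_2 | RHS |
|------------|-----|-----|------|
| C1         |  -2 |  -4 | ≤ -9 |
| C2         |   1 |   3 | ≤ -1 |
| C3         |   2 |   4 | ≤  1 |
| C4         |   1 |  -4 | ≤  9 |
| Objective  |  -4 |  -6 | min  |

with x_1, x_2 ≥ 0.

Infeasible (no feasible solution exists)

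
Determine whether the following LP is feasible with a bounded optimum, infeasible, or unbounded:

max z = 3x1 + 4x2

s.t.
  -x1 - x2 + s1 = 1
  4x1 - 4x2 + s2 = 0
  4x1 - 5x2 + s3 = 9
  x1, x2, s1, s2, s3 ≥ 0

Unbounded (objective can increase without bound)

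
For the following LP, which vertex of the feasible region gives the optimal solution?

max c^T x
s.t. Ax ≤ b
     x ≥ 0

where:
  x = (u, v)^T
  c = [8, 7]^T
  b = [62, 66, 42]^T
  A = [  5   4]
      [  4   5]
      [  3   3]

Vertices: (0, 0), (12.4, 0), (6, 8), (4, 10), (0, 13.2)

Evaluate the objective at each vertex of the feasible region:
  z(0, 0) = 0
  z(12.4, 0) = 99.2
  z(6, 8) = 104  ←
  z(4, 10) = 102
  z(0, 13.2) = 92.4
The maximum is at u = 6, v = 8.

(6, 8)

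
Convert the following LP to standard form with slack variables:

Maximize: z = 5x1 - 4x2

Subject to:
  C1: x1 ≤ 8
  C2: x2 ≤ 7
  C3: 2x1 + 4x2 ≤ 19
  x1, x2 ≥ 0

max z = 5x1 - 4x2

s.t.
  x1 + s1 = 8
  x2 + s2 = 7
  2x1 + 4x2 + s3 = 19
  x1, x2, s1, s2, s3 ≥ 0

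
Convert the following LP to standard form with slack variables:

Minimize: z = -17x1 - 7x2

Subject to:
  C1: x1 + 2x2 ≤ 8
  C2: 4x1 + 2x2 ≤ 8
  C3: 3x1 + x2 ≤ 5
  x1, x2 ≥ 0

min z = -17x1 - 7x2

s.t.
  x1 + 2x2 + s1 = 8
  4x1 + 2x2 + s2 = 8
  3x1 + x2 + s3 = 5
  x1, x2, s1, s2, s3 ≥ 0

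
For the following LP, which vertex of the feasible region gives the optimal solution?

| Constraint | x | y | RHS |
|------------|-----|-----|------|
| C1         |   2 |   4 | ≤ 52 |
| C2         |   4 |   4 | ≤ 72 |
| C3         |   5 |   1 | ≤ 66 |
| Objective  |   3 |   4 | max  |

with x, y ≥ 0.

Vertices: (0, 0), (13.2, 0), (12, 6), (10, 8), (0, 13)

Evaluate the objective at each vertex of the feasible region:
  z(0, 0) = 0
  z(13.2, 0) = 39.6
  z(12, 6) = 60
  z(10, 8) = 62  ←
  z(0, 13) = 52
The maximum is at x = 10, y = 8.

(10, 8)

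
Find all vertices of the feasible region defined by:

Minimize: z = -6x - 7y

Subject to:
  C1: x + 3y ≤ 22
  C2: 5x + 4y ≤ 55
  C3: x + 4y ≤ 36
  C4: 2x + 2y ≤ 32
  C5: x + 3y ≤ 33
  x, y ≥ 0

(0, 0), (11, 0), (7, 5), (0, 7.333)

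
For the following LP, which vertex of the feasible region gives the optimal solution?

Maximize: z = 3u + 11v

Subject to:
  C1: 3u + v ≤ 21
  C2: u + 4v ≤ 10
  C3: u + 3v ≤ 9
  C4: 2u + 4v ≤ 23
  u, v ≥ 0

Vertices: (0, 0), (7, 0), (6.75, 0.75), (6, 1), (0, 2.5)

Evaluate the objective at each vertex of the feasible region:
  z(0, 0) = 0
  z(7, 0) = 21
  z(6.75, 0.75) = 28.5
  z(6, 1) = 29  ←
  z(0, 2.5) = 27.5
The maximum is at u = 6, v = 1.

(6, 1)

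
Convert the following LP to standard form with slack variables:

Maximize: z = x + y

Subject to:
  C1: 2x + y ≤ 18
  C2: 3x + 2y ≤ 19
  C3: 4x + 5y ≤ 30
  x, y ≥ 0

max z = x + y

s.t.
  2x + y + s1 = 18
  3x + 2y + s2 = 19
  4x + 5y + s3 = 30
  x, y, s1, s2, s3 ≥ 0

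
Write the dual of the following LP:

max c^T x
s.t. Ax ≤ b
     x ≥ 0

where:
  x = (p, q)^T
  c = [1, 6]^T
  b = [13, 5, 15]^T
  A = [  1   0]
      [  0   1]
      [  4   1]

Primal max cᵀx s.t. Ax ≤ b, x ≥ 0  →  Dual min bᵀy s.t. Aᵀy ≥ c, y ≥ 0.

Minimize: z = 13y1 + 5y2 + 15y3

Subject to:
  y1 + 4y3 ≥ 1
  y2 + y3 ≥ 6
  y1, y2, y3 ≥ 0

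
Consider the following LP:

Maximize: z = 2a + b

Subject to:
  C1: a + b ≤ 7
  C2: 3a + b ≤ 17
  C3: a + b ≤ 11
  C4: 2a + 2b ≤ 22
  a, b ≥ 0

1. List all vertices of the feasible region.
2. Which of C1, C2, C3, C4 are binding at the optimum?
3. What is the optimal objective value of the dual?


1. (0, 0), (5.667, 0), (5, 2), (0, 7)
2. C1, C2
3. 12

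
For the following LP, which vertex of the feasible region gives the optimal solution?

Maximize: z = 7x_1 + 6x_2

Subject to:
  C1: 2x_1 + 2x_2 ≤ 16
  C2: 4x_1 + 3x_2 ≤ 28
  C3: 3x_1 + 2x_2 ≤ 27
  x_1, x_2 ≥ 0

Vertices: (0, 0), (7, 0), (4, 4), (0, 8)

Evaluate the objective at each vertex of the feasible region:
  z(0, 0) = 0
  z(7, 0) = 49
  z(4, 4) = 52  ←
  z(0, 8) = 48
The maximum is at x_1 = 4, x_2 = 4.

(4, 4)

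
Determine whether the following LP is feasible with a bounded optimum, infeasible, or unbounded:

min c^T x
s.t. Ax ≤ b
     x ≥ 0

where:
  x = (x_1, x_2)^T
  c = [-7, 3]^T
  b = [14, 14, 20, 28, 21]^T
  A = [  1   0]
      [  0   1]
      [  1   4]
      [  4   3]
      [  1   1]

Feasible with a bounded optimal solution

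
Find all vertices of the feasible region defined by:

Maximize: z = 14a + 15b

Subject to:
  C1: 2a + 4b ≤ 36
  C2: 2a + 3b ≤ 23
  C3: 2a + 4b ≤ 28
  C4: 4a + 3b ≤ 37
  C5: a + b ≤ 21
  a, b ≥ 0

(0, 0), (9.25, 0), (7, 3), (4, 5), (0, 7)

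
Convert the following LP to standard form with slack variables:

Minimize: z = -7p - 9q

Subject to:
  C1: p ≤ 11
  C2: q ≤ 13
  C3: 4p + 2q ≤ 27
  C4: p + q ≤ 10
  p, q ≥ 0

min z = -7p - 9q

s.t.
  p + s1 = 11
  q + s2 = 13
  4p + 2q + s3 = 27
  p + q + s4 = 10
  p, q, s1, s2, s3, s4 ≥ 0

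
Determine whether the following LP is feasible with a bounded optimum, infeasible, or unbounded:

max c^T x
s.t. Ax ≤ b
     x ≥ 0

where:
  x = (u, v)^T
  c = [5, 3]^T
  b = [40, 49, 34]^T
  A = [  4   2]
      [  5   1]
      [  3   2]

Feasible with a bounded optimal solution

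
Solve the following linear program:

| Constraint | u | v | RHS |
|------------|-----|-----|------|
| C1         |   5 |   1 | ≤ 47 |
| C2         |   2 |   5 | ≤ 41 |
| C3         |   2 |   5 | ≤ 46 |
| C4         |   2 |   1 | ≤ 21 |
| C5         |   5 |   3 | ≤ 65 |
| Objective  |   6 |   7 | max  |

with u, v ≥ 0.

Evaluate the objective at each vertex of the feasible region:
  z(0, 0) = 0
  z(9.4, 0) = 56.4
  z(8.667, 3.667) = 77.67
  z(8, 5) = 83  ←
  z(0, 8.2) = 57.4
The maximum is at u = 8, v = 5.

u = 8, v = 5, z = 83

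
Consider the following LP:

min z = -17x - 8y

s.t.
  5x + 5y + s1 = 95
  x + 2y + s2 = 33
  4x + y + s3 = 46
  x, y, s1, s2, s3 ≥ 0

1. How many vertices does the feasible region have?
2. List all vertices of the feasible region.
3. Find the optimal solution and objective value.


1. 5
2. (0, 0), (11.5, 0), (9, 10), (5, 14), (0, 16.5)
3. x = 9, y = 10, z = -233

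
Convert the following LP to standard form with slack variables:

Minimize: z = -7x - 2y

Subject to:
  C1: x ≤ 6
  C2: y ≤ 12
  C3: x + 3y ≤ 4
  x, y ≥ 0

min z = -7x - 2y

s.t.
  x + s1 = 6
  y + s2 = 12
  x + 3y + s3 = 4
  x, y, s1, s2, s3 ≥ 0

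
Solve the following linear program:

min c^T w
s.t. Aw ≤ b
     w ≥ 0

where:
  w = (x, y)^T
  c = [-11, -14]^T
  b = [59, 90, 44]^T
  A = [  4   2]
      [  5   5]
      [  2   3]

Evaluate the objective at each vertex of the feasible region:
  z(0, 0) = 0
  z(14.75, 0) = -162.2
  z(11.5, 6.5) = -217.5
  z(10, 8) = -222  ←
  z(0, 14.67) = -205.3
The minimum is at x = 10, y = 8.

x = 10, y = 8, z = -222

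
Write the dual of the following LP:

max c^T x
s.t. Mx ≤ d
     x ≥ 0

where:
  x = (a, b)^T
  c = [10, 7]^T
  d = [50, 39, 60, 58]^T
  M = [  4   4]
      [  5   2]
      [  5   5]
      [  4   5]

Primal max cᵀx s.t. Ax ≤ b, x ≥ 0  →  Dual min bᵀy s.t. Aᵀy ≥ c, y ≥ 0.

Minimize: z = 50y1 + 39y2 + 60y3 + 58y4

Subject to:
  4y1 + 5y2 + 5y3 + 4y4 ≥ 10
  4y1 + 2y2 + 5y3 + 5y4 ≥ 7
  y1, y2, y3, y4 ≥ 0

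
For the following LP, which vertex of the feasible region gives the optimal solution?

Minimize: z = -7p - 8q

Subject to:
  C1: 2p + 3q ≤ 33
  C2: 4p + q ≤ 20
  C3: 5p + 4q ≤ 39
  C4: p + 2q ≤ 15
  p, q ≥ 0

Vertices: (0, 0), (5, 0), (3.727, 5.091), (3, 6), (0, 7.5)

Evaluate the objective at each vertex of the feasible region:
  z(0, 0) = 0
  z(5, 0) = -35
  z(3.727, 5.091) = -66.82
  z(3, 6) = -69  ←
  z(0, 7.5) = -60
The minimum is at p = 3, q = 6.

(3, 6)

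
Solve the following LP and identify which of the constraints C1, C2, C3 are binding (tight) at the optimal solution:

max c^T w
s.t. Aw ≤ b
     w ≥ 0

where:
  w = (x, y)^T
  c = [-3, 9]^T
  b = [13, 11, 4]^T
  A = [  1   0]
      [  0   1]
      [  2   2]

At x = 0, y = 2, compute slack b - a·x for each constraint:
  C1: 13 − 0 = 13  (slack)
  C2: 11 − 2 = 9  (slack)
  C3: 4 − 4 = 0  (binding)

Optimal: x = 0, y = 2
Binding: C3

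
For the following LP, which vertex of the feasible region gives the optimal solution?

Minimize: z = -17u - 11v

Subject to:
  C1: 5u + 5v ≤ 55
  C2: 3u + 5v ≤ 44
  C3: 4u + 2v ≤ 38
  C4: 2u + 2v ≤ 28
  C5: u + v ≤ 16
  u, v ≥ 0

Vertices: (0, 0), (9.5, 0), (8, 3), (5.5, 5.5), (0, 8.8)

Evaluate the objective at each vertex of the feasible region:
  z(0, 0) = 0
  z(9.5, 0) = -161.5
  z(8, 3) = -169  ←
  z(5.5, 5.5) = -154
  z(0, 8.8) = -96.8
The minimum is at u = 8, v = 3.

(8, 3)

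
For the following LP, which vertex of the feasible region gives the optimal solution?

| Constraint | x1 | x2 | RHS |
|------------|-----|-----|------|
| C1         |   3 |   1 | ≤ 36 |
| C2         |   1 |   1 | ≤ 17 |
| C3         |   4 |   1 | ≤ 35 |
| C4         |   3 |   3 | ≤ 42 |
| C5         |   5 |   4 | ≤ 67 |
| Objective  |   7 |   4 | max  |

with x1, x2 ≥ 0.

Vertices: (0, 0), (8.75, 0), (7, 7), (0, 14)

Evaluate the objective at each vertex of the feasible region:
  z(0, 0) = 0
  z(8.75, 0) = 61.25
  z(7, 7) = 77  ←
  z(0, 14) = 56
The maximum is at x1 = 7, x2 = 7.

(7, 7)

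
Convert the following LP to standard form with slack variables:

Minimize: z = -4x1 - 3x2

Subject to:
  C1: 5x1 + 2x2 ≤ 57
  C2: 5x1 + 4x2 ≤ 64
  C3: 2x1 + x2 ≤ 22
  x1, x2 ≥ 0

min z = -4x1 - 3x2

s.t.
  5x1 + 2x2 + s1 = 57
  5x1 + 4x2 + s2 = 64
  2x1 + x2 + s3 = 22
  x1, x2, s1, s2, s3 ≥ 0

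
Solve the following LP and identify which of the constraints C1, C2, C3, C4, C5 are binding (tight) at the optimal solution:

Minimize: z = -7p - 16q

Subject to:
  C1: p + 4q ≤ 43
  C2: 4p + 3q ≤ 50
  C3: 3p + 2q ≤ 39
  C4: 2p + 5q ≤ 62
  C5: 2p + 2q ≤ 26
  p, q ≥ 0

At p = 3, q = 10, compute slack b - a·x for each constraint:
  C1: 43 − 43 = 0  (binding)
  C2: 50 − 42 = 8  (slack)
  C3: 39 − 29 = 10  (slack)
  C4: 62 − 56 = 6  (slack)
  C5: 26 − 26 = 0  (binding)

Optimal: p = 3, q = 10
Binding: C1, C5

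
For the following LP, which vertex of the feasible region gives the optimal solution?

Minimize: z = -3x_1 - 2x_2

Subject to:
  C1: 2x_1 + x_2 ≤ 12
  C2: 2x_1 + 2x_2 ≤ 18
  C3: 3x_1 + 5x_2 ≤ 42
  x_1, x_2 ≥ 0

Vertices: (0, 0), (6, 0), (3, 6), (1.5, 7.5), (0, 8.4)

Evaluate the objective at each vertex of the feasible region:
  z(0, 0) = 0
  z(6, 0) = -18
  z(3, 6) = -21  ←
  z(1.5, 7.5) = -19.5
  z(0, 8.4) = -16.8
The minimum is at x_1 = 3, x_2 = 6.

(3, 6)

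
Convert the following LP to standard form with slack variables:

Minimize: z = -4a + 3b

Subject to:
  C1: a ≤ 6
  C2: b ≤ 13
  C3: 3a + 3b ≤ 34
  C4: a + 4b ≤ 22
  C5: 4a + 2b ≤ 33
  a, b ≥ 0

min z = -4a + 3b

s.t.
  a + s1 = 6
  b + s2 = 13
  3a + 3b + s3 = 34
  a + 4b + s4 = 22
  4a + 2b + s5 = 33
  a, b, s1, s2, s3, s4, s5 ≥ 0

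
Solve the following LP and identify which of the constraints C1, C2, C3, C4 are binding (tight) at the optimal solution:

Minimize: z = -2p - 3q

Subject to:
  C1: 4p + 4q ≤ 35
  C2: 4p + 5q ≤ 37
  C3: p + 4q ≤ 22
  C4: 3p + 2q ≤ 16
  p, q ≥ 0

At p = 2, q = 5, compute slack b - a·x for each constraint:
  C1: 35 − 28 = 7  (slack)
  C2: 37 − 33 = 4  (slack)
  C3: 22 − 22 = 0  (binding)
  C4: 16 − 16 = 0  (binding)

Optimal: p = 2, q = 5
Binding: C3, C4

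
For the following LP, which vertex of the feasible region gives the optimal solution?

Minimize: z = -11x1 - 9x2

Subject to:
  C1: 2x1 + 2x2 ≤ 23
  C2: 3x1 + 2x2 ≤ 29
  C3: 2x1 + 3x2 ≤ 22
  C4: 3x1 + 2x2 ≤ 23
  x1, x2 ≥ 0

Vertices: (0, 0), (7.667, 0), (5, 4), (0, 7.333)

Evaluate the objective at each vertex of the feasible region:
  z(0, 0) = 0
  z(7.667, 0) = -84.33
  z(5, 4) = -91  ←
  z(0, 7.333) = -66
The minimum is at x1 = 5, x2 = 4.

(5, 4)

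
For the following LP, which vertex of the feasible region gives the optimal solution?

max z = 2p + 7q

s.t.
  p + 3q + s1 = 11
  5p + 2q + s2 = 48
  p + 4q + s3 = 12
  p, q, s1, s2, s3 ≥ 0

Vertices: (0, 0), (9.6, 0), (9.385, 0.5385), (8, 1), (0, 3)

Evaluate the objective at each vertex of the feasible region:
  z(0, 0) = 0
  z(9.6, 0) = 19.2
  z(9.385, 0.5385) = 22.54
  z(8, 1) = 23  ←
  z(0, 3) = 21
The maximum is at p = 8, q = 1.

(8, 1)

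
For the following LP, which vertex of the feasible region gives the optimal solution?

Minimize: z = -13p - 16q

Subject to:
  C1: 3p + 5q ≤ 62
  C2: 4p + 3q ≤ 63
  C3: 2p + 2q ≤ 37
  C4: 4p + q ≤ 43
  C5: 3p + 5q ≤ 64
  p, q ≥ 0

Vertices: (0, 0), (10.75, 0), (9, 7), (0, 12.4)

Evaluate the objective at each vertex of the feasible region:
  z(0, 0) = 0
  z(10.75, 0) = -139.8
  z(9, 7) = -229  ←
  z(0, 12.4) = -198.4
The minimum is at p = 9, q = 7.

(9, 7)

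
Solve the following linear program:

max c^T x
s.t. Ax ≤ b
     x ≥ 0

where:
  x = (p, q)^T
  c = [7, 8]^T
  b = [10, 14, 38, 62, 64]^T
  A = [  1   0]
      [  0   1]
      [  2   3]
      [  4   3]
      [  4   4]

Evaluate the objective at each vertex of the feasible region:
  z(0, 0) = 0
  z(10, 0) = 70
  z(10, 6) = 118  ←
  z(0, 12.67) = 101.3
The maximum is at p = 10, q = 6.

p = 10, q = 6, z = 118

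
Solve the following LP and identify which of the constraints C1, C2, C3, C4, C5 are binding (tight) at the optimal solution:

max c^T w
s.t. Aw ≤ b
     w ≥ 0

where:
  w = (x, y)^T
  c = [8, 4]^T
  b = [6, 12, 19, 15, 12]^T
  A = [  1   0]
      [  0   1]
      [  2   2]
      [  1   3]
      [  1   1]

At x = 6, y = 3, compute slack b - a·x for each constraint:
  C1: 6 − 6 = 0  (binding)
  C2: 12 − 3 = 9  (slack)
  C3: 19 − 18 = 1  (slack)
  C4: 15 − 15 = 0  (binding)
  C5: 12 − 9 = 3  (slack)

Optimal: x = 6, y = 3
Binding: C1, C4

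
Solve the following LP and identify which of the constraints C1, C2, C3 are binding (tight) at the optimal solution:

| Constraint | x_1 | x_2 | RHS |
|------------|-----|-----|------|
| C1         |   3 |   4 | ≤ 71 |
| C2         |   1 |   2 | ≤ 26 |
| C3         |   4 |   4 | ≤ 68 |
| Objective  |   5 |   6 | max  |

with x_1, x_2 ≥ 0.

At x_1 = 8, x_2 = 9, compute slack b - a·x for each constraint:
  C1: 71 − 60 = 11  (slack)
  C2: 26 − 26 = 0  (binding)
  C3: 68 − 68 = 0  (binding)

Optimal: x_1 = 8, x_2 = 9
Binding: C2, C3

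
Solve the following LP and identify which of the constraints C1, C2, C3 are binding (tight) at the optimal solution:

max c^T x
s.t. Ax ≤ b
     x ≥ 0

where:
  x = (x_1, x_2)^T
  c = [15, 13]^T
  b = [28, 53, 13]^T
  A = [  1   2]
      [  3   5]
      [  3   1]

At x_1 = 1, x_2 = 10, compute slack b - a·x for each constraint:
  C1: 28 − 21 = 7  (slack)
  C2: 53 − 53 = 0  (binding)
  C3: 13 − 13 = 0  (binding)

Optimal: x_1 = 1, x_2 = 10
Binding: C2, C3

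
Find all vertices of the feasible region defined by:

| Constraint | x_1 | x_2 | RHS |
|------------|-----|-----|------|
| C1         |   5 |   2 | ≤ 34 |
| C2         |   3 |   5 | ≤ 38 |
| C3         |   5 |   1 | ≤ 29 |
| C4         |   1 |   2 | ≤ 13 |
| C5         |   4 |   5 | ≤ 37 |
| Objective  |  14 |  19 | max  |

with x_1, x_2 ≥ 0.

(0, 0), (5.8, 0), (5.143, 3.286), (3, 5), (0, 6.5)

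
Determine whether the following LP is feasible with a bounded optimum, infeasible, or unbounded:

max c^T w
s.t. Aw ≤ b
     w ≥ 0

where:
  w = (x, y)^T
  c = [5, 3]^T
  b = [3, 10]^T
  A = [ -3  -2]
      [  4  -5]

Unbounded (objective can increase without bound)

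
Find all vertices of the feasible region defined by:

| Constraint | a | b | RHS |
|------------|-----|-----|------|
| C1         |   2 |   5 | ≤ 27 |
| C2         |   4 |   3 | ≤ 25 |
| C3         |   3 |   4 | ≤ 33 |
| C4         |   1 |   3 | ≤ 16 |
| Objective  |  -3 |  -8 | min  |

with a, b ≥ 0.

(0, 0), (6.25, 0), (3.143, 4.143), (1, 5), (0, 5.333)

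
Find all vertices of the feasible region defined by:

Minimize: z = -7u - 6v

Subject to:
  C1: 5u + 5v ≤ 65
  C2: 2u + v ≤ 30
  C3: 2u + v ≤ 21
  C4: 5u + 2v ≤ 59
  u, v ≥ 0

(0, 0), (10.5, 0), (8, 5), (0, 13)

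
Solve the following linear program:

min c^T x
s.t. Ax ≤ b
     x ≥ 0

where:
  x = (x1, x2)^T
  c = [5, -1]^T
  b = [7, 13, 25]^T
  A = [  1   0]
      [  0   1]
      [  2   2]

Evaluate the objective at each vertex of the feasible region:
  z(0, 0) = 0
  z(7, 0) = 35
  z(7, 5.5) = 29.5
  z(0, 12.5) = -12.5  ←
The minimum is at x1 = 0, x2 = 12.5.

x1 = 0, x2 = 12.5, z = -12.5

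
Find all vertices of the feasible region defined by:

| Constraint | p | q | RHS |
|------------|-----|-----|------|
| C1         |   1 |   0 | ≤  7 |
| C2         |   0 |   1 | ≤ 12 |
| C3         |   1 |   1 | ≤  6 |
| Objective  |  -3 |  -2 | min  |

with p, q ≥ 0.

(0, 0), (6, 0), (0, 6)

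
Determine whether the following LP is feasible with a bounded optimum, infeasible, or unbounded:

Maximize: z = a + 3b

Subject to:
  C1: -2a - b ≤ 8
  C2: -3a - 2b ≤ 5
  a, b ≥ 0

Unbounded (objective can increase without bound)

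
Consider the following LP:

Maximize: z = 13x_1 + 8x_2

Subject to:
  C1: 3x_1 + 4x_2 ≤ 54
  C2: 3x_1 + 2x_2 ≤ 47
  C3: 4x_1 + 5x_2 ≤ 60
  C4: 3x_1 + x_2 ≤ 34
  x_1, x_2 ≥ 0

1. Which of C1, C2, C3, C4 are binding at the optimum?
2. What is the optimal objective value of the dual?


1. C3, C4
2. 162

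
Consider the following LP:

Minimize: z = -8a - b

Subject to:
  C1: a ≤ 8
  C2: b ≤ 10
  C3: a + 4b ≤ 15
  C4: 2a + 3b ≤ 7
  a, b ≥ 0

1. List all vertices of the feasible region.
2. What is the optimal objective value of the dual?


1. (0, 0), (3.5, 0), (0, 2.333)
2. -28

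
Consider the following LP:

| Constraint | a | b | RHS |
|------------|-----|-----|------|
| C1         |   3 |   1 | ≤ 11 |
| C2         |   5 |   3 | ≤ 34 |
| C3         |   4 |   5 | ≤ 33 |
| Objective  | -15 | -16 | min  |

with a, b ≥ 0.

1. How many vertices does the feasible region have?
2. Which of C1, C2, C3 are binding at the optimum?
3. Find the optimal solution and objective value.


1. 4
2. C1, C3
3. a = 2, b = 5, z = -110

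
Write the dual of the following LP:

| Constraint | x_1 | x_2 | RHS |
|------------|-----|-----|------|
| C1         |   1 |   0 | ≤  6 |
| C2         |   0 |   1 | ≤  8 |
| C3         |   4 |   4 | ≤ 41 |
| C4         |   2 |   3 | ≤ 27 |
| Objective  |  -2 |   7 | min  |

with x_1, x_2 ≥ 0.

Primal min cᵀx s.t. Ax ≤ b, x ≥ 0  →  Dual max −bᵀy s.t. Aᵀy ≥ −c, y ≥ 0.

Maximize: z = -6y1 - 8y2 - 41y3 - 27y4

Subject to:
  y1 + 4y3 + 2y4 ≥ 2
  y2 + 4y3 + 3y4 ≥ -7
  y1, y2, y3, y4 ≥ 0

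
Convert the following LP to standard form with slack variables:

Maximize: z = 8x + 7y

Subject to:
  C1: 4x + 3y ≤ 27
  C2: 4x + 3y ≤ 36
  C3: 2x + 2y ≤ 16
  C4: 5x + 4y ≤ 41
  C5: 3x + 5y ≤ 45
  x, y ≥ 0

max z = 8x + 7y

s.t.
  4x + 3y + s1 = 27
  4x + 3y + s2 = 36
  2x + 2y + s3 = 16
  5x + 4y + s4 = 41
  3x + 5y + s5 = 45
  x, y, s1, s2, s3, s4, s5 ≥ 0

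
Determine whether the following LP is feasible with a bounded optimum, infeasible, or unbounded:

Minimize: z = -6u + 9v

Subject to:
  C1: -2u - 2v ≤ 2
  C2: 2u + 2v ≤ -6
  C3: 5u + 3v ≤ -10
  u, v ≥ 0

Infeasible (no feasible solution exists)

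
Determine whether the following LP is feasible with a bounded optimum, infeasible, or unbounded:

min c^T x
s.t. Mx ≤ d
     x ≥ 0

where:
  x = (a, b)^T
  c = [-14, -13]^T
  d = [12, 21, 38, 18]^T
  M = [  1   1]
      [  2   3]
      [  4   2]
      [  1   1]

Feasible with a bounded optimal solution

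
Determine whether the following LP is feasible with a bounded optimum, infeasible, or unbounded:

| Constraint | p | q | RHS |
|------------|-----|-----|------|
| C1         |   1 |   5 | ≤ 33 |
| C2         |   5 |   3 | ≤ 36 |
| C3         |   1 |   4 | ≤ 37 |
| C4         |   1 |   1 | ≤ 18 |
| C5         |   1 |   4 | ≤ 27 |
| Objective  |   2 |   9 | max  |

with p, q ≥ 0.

Feasible with a bounded optimal solution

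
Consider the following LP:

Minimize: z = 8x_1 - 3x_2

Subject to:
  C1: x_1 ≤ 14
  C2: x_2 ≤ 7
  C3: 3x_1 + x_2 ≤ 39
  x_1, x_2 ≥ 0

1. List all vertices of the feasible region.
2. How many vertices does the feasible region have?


1. (0, 0), (13, 0), (10.67, 7), (0, 7)
2. 4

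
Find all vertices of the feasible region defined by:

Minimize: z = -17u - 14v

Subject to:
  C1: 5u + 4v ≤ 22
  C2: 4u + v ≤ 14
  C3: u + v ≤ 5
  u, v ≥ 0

(0, 0), (3.5, 0), (3.091, 1.636), (2, 3), (0, 5)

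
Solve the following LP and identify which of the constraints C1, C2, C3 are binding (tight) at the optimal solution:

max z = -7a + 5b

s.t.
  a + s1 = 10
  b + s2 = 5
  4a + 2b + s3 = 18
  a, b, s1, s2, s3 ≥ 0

At a = 0, b = 5, compute slack b - a·x for each constraint:
  C1: 10 − 0 = 10  (slack)
  C2: 5 − 5 = 0  (binding)
  C3: 18 − 10 = 8  (slack)

Optimal: a = 0, b = 5
Binding: C2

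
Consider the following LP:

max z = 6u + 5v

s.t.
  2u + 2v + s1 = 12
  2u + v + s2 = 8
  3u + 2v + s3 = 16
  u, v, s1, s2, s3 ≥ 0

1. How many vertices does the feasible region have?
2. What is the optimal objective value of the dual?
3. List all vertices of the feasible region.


1. 4
2. 32
3. (0, 0), (4, 0), (2, 4), (0, 6)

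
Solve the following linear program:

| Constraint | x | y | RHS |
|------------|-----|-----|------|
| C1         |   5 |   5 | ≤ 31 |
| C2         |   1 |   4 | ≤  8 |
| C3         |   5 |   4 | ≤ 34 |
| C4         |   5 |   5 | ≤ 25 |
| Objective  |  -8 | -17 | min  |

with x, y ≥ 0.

Evaluate the objective at each vertex of the feasible region:
  z(0, 0) = 0
  z(5, 0) = -40
  z(4, 1) = -49  ←
  z(0, 2) = -34
The minimum is at x = 4, y = 1.

x = 4, y = 1, z = -49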